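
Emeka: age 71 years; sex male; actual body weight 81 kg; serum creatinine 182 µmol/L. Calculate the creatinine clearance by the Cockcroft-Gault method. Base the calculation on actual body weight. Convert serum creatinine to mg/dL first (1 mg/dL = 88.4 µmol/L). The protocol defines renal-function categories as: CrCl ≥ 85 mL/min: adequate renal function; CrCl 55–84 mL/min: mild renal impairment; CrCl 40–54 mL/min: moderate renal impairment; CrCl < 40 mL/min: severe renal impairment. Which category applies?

SCr = 182 / 88.4 = 2.059 mg/dL
CrCl = (140 − 71) × 81 / (72 × 2.059) = 5589.0 / 148.25 ≈ 37.7 mL/min
38 mL/min falls in the 'severe renal impairment' range.

severe renal impairment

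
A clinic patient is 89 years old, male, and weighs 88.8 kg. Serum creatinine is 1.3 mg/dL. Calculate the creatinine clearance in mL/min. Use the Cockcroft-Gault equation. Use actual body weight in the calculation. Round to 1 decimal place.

CrCl = (140 − 89) × 88.8 / (72 × 1.3) = 4528.8 / 93.60 ≈ 48.4 mL/min

48.4 mL/min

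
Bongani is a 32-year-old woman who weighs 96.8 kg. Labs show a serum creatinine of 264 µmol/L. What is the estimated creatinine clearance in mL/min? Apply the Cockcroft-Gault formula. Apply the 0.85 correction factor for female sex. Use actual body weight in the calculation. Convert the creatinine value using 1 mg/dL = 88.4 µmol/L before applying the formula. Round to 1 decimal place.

SCr = 264 / 88.4 = 2.986 mg/dL
CrCl = (140 − 32) × 96.8 / (72 × 2.986) × 0.85 = 10454.4 / 214.99 × 0.85 ≈ 41.3 mL/min

41.3 mL/min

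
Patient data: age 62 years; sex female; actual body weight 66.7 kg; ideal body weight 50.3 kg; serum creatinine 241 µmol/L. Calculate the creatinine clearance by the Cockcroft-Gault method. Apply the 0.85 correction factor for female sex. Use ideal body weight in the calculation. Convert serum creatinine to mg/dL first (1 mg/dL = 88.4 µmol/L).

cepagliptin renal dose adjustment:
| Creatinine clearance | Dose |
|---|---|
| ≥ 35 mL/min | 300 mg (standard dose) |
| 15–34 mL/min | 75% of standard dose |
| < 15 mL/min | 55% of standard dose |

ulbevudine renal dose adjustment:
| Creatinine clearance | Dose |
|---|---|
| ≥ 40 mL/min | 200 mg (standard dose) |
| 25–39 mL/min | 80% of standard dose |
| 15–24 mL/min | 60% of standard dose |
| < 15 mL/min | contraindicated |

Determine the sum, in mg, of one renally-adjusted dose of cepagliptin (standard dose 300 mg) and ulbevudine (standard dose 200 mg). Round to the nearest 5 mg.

SCr = 241 / 88.4 = 2.726 mg/dL
CrCl = (140 − 62) × 50.3 / (72 × 2.726) × 0.85 = 3923.4 / 196.27 × 0.85 ≈ 17.0 mL/min
CrCl ≈ 17 mL/min.
cepagliptin: 15–34 mL/min → 75% of 300 mg = 225 mg.
ulbevudine: 15–24 mL/min → 60% of 200 mg = 120 mg.
Total = 225 + 120 = 345 mg.

345 mg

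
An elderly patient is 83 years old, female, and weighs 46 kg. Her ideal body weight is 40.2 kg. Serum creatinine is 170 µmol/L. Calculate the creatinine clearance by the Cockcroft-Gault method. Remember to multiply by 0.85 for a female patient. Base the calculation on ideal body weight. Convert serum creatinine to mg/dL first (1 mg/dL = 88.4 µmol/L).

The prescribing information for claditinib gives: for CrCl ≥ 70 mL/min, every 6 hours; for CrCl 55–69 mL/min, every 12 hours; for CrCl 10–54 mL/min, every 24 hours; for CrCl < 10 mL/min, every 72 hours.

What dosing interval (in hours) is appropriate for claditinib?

SCr = 170 / 88.4 = 1.923 mg/dL
CrCl = (140 − 83) × 40.2 / (72 × 1.923) × 0.85 = 2291.4 / 138.46 × 0.85 ≈ 14.1 mL/min
CrCl ≈ 14 mL/min → bracket 10–54 mL/min → every 24 hours.

every 24 hours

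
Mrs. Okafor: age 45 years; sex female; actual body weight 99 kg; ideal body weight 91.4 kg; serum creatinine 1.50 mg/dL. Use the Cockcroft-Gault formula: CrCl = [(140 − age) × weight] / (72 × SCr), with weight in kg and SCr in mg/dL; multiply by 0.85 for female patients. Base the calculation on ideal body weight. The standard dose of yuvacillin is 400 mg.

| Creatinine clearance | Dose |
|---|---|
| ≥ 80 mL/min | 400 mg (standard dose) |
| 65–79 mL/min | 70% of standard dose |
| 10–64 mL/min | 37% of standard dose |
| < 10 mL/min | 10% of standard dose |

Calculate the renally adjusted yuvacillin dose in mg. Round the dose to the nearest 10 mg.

CrCl = (140 − 45) × 91.4 / (72 × 1.5) × 0.85 = 8683.0 / 108.00 × 0.85 ≈ 68.3 mL/min
CrCl ≈ 68 mL/min → bracket 65–79 mL/min.
70% of 400 mg = 280 mg

280 mg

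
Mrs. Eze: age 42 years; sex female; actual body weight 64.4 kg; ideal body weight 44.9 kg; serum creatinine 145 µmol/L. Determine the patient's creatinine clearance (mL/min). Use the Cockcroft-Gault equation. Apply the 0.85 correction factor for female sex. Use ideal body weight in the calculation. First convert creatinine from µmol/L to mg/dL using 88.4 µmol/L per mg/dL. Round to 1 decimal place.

31.7 mL/min

SCr = 145 / 88.4 = 1.64 mg/dL
CrCl = (140 − 42) × 44.9 / (72 × 1.64) × 0.85 = 4400.2 / 118.08 × 0.85 ≈ 31.7 mL/min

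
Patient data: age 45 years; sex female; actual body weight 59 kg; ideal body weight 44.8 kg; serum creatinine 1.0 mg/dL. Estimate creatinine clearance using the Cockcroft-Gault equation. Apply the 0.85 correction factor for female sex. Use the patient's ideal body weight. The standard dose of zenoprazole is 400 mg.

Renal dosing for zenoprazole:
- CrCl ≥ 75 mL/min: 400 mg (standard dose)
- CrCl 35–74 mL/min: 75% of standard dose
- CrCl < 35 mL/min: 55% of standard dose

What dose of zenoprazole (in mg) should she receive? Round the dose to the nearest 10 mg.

300 mg

CrCl = (140 − 45) × 44.8 / (72 × 1) × 0.85 = 4256.0 / 72.00 × 0.85 ≈ 50.2 mL/min
CrCl ≈ 50 mL/min → bracket 35–74 mL/min.
75% of 400 mg = 300 mg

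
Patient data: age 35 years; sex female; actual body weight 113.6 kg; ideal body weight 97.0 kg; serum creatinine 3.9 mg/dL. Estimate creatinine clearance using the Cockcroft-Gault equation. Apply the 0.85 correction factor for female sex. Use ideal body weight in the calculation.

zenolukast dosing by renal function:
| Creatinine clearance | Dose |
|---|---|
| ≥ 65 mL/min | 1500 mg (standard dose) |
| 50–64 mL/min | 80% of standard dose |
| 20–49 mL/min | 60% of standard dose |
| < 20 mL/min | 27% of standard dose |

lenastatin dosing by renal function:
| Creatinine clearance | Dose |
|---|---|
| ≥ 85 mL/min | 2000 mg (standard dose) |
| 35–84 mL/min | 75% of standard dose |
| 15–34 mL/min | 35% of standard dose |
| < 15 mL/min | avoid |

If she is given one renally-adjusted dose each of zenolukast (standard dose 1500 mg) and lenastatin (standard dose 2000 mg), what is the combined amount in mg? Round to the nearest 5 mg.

CrCl = (140 − 35) × 97 / (72 × 3.9) × 0.85 = 10185.0 / 280.80 × 0.85 ≈ 30.8 mL/min
CrCl ≈ 31 mL/min.
zenolukast: 20–49 mL/min → 60% of 1500 mg = 900 mg.
lenastatin: 15–34 mL/min → 35% of 2000 mg = 700 mg.
Total = 900 + 700 = 1600 mg.

1600 mg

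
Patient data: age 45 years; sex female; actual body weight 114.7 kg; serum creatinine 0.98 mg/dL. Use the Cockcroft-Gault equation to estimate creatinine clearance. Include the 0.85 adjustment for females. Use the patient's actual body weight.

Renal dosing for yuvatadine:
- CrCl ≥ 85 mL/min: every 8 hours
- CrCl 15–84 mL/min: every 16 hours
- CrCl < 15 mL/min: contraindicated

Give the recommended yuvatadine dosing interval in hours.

every 8 hours

CrCl = (140 − 45) × 114.7 / (72 × 0.98) × 0.85 = 10896.5 / 70.56 × 0.85 ≈ 131.3 mL/min
CrCl ≈ 131 mL/min → bracket ≥ 85 mL/min → every 8 hours.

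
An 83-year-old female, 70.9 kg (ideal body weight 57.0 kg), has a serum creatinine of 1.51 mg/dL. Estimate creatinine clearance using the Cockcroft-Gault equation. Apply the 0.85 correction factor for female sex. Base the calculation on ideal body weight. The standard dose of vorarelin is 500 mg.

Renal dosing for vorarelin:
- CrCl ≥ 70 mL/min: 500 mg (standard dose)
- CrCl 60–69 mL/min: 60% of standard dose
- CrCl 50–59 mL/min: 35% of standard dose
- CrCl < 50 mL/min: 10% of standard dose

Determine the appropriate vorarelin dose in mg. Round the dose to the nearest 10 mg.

CrCl = (140 − 83) × 57 / (72 × 1.51) × 0.85 = 3249.0 / 108.72 × 0.85 ≈ 25.4 mL/min
CrCl ≈ 25 mL/min → bracket < 50 mL/min.
10% of 500 mg = 50 mg

50 mg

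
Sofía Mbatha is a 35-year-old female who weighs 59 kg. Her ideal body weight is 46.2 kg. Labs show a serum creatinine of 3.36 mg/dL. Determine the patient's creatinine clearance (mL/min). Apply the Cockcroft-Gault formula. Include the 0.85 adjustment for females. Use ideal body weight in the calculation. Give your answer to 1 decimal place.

CrCl = (140 − 35) × 46.2 / (72 × 3.36) × 0.85 = 4851.0 / 241.92 × 0.85 ≈ 17.0 mL/min

17.0 mL/min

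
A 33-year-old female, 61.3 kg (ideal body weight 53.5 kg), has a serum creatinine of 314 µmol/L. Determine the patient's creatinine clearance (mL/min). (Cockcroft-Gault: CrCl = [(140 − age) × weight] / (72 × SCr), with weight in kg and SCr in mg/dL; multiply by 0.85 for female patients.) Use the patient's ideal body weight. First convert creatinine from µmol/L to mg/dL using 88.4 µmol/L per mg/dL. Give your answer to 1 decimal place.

SCr = 314 / 88.4 = 3.552 mg/dL
CrCl = (140 − 33) × 53.5 / (72 × 3.552) × 0.85 = 5724.5 / 255.74 × 0.85 ≈ 19.0 mL/min

19.0 mL/min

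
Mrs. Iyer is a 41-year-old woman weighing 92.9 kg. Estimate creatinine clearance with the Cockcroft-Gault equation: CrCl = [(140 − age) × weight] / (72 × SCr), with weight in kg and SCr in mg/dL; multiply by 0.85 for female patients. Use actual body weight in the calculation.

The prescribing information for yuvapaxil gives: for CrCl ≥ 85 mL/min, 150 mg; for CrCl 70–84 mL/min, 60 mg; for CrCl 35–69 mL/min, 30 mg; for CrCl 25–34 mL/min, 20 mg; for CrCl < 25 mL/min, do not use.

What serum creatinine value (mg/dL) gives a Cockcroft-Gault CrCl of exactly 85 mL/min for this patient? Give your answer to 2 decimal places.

1.28 mg/dL

Standard dose requires CrCl ≥ 85 mL/min.
Set (140 − 41) × 92.9 × 0.85 / (72 × SCr) = 85
SCr = (140 − 41) × 92.9 × 0.85 / (72 × 85) = 1.277 mg/dL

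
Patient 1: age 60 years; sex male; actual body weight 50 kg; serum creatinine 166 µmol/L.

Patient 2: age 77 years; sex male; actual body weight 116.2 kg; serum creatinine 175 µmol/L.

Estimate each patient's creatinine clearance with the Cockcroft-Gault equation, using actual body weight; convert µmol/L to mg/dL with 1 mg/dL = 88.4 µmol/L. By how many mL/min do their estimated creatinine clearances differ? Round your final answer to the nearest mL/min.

Patient 1: SCr = 166 / 88.4 = 1.878 mg/dL
Patient 1: CrCl = (140 − 60) × 50 / (72 × 1.878) = 4000.0 / 135.22 ≈ 29.6 mL/min
Patient 2: SCr = 175 / 88.4 = 1.98 mg/dL
Patient 2: CrCl = (140 − 77) × 116.2 / (72 × 1.98) = 7320.6 / 142.56 ≈ 51.4 mL/min
|29.6 − 51.4| = 21.8 mL/min

22 mL/min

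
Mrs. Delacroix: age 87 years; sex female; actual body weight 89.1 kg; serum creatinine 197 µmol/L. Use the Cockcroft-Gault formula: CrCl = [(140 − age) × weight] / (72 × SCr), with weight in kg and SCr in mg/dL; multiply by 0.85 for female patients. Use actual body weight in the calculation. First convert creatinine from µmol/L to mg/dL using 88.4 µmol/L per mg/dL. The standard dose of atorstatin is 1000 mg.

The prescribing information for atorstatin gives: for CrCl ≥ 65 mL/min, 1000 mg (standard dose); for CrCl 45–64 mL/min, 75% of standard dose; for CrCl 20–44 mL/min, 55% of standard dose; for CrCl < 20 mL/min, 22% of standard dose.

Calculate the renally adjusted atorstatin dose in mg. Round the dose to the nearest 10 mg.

550 mg

SCr = 197 / 88.4 = 2.229 mg/dL
CrCl = (140 − 87) × 89.1 / (72 × 2.229) × 0.85 = 4722.3 / 160.49 × 0.85 ≈ 25.0 mL/min
CrCl ≈ 25 mL/min → bracket 20–44 mL/min.
55% of 1000 mg = 550 mg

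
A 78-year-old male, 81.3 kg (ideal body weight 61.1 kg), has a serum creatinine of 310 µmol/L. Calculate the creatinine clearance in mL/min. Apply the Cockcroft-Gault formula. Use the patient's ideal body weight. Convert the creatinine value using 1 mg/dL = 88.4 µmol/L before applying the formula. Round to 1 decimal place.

SCr = 310 / 88.4 = 3.507 mg/dL
CrCl = (140 − 78) × 61.1 / (72 × 3.507) = 3788.2 / 252.50 ≈ 15.0 mL/min

15.0 mL/min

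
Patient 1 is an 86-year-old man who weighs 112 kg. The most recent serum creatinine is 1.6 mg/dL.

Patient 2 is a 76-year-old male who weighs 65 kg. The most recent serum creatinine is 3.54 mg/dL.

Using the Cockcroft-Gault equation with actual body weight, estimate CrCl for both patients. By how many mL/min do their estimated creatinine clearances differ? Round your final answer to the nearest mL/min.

Patient 1: CrCl = (140 − 86) × 112 / (72 × 1.6) = 6048.0 / 115.20 ≈ 52.5 mL/min
Patient 2: CrCl = (140 − 76) × 65 / (72 × 3.54) = 4160.0 / 254.88 ≈ 16.3 mL/min
|52.5 − 16.3| = 36.2 mL/min

36 mL/min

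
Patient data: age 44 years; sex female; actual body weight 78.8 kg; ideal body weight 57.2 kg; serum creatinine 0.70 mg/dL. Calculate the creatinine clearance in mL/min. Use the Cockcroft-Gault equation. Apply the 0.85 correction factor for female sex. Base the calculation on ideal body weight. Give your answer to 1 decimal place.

92.6 mL/min

CrCl = (140 − 44) × 57.2 / (72 × 0.7) × 0.85 = 5491.2 / 50.40 × 0.85 ≈ 92.6 mL/min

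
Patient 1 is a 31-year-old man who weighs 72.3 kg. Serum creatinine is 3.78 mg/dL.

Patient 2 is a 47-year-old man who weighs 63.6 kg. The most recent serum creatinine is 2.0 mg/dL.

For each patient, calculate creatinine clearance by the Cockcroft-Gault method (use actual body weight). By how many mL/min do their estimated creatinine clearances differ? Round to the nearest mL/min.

Patient 1: CrCl = (140 − 31) × 72.3 / (72 × 3.78) = 7880.7 / 272.16 ≈ 29.0 mL/min
Patient 2: CrCl = (140 − 47) × 63.6 / (72 × 2) = 5914.8 / 144.00 ≈ 41.1 mL/min
|29.0 − 41.1| = 12.1 mL/min

12 mL/min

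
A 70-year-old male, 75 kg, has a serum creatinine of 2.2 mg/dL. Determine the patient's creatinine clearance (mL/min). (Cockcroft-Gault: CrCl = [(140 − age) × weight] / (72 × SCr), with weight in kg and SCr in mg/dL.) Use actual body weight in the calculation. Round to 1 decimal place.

CrCl = (140 − 70) × 75 / (72 × 2.2) = 5250.0 / 158.40 ≈ 33.1 mL/min

33.1 mL/min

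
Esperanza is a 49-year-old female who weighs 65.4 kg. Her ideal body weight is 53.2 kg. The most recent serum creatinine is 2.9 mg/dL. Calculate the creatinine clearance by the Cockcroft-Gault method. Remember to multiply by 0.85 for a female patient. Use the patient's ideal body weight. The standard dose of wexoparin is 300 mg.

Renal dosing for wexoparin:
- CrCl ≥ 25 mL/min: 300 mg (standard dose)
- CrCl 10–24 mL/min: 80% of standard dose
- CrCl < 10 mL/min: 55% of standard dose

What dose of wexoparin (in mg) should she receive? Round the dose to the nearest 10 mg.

240 mg

CrCl = (140 − 49) × 53.2 / (72 × 2.9) × 0.85 = 4841.2 / 208.80 × 0.85 ≈ 19.7 mL/min
CrCl ≈ 20 mL/min → bracket 10–24 mL/min.
80% of 300 mg = 240 mg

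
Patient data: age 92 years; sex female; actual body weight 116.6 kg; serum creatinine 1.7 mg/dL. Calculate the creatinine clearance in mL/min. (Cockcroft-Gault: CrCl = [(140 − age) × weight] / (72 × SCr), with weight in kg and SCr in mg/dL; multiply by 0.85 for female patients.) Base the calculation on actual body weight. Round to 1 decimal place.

38.9 mL/min

CrCl = (140 − 92) × 116.6 / (72 × 1.7) × 0.85 = 5596.8 / 122.40 × 0.85 ≈ 38.9 mL/min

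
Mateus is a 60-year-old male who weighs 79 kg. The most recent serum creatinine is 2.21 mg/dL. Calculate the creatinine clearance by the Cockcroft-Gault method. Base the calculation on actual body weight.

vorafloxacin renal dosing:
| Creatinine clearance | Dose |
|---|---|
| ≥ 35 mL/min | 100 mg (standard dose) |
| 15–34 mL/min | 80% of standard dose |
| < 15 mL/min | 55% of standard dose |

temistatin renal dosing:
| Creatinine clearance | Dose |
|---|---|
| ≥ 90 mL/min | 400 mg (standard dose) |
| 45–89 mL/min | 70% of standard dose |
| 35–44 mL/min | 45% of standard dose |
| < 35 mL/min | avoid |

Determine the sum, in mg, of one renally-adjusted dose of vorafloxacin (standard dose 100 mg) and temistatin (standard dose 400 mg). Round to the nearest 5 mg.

280 mg

CrCl = (140 − 60) × 79 / (72 × 2.21) = 6320.0 / 159.12 ≈ 39.7 mL/min
CrCl ≈ 40 mL/min.
vorafloxacin: ≥ 35 mL/min → 100% of 100 mg = 100 mg.
temistatin: 35–44 mL/min → 45% of 400 mg = 180 mg.
Total = 100 + 180 = 280 mg.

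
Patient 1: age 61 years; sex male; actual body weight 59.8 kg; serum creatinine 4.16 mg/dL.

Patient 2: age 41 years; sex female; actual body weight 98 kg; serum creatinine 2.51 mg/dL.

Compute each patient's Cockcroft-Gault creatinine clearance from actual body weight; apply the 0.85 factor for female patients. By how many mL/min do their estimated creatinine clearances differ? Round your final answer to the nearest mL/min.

30 mL/min

Patient 1: CrCl = (140 − 61) × 59.8 / (72 × 4.16) = 4724.2 / 299.52 ≈ 15.8 mL/min
Patient 2: CrCl = (140 − 41) × 98 / (72 × 2.51) × 0.85 = 9702.0 / 180.72 × 0.85 ≈ 45.6 mL/min
|15.8 − 45.6| = 29.8 mL/min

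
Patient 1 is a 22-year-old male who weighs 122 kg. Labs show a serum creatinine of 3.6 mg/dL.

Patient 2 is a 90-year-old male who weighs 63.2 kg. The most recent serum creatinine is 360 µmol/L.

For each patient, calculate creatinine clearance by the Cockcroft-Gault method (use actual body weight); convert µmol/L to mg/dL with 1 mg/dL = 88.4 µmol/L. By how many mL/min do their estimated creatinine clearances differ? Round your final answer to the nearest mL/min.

Patient 1: CrCl = (140 − 22) × 122 / (72 × 3.6) = 14396.0 / 259.20 ≈ 55.5 mL/min
Patient 2: SCr = 360 / 88.4 = 4.072 mg/dL
Patient 2: CrCl = (140 − 90) × 63.2 / (72 × 4.072) = 3160.0 / 293.18 ≈ 10.8 mL/min
|55.5 − 10.8| = 44.7 mL/min

45 mL/min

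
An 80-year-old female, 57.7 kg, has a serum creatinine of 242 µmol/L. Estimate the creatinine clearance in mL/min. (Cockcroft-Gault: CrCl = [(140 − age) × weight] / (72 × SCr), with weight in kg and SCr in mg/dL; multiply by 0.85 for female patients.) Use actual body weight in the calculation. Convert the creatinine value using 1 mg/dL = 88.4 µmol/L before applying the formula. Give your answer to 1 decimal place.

SCr = 242 / 88.4 = 2.738 mg/dL
CrCl = (140 − 80) × 57.7 / (72 × 2.738) × 0.85 = 3462.0 / 197.14 × 0.85 ≈ 14.9 mL/min

14.9 mL/min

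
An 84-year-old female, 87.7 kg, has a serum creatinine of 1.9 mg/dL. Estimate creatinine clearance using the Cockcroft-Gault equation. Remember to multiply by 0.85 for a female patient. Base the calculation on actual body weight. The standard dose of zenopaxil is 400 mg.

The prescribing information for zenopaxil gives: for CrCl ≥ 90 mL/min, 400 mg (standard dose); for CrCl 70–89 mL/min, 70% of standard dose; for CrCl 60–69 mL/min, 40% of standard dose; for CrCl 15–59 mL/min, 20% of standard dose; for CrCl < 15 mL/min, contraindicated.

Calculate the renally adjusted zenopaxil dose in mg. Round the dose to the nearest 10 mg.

CrCl = (140 − 84) × 87.7 / (72 × 1.9) × 0.85 = 4911.2 / 136.80 × 0.85 ≈ 30.5 mL/min
CrCl ≈ 31 mL/min → bracket 15–59 mL/min.
20% of 400 mg = 80 mg

80 mg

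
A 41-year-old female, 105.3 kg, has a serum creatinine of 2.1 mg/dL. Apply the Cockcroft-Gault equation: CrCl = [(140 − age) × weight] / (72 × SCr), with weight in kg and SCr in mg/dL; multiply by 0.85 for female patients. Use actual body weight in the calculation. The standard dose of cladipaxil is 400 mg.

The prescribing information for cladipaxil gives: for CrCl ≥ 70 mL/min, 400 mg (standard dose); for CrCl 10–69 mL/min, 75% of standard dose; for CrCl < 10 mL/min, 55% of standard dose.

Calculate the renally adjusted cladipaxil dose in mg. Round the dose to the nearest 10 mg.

CrCl = (140 − 41) × 105.3 / (72 × 2.1) × 0.85 = 10424.7 / 151.20 × 0.85 ≈ 58.6 mL/min
CrCl ≈ 59 mL/min → bracket 10–69 mL/min.
75% of 400 mg = 300 mg

300 mg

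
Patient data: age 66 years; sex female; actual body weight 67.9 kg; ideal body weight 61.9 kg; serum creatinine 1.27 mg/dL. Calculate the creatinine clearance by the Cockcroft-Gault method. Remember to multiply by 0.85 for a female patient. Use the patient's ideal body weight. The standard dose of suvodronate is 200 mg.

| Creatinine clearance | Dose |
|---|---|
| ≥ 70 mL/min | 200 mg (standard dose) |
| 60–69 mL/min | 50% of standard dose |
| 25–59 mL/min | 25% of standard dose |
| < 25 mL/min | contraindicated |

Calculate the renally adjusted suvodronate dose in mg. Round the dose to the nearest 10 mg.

CrCl = (140 − 66) × 61.9 / (72 × 1.27) × 0.85 = 4580.6 / 91.44 × 0.85 ≈ 42.6 mL/min
CrCl ≈ 43 mL/min → bracket 25–59 mL/min.
25% of 200 mg = 50 mg

50 mg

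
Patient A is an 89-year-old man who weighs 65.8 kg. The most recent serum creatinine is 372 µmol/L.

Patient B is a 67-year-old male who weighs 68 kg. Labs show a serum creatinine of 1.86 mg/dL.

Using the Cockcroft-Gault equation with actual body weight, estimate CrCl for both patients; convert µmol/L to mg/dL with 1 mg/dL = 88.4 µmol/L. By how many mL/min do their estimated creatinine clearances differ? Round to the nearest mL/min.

26 mL/min

Patient A: SCr = 372 / 88.4 = 4.208 mg/dL
Patient A: CrCl = (140 − 89) × 65.8 / (72 × 4.208) = 3355.8 / 302.98 ≈ 11.1 mL/min
Patient B: CrCl = (140 − 67) × 68 / (72 × 1.86) = 4964.0 / 133.92 ≈ 37.1 mL/min
|11.1 − 37.1| = 26.0 mL/min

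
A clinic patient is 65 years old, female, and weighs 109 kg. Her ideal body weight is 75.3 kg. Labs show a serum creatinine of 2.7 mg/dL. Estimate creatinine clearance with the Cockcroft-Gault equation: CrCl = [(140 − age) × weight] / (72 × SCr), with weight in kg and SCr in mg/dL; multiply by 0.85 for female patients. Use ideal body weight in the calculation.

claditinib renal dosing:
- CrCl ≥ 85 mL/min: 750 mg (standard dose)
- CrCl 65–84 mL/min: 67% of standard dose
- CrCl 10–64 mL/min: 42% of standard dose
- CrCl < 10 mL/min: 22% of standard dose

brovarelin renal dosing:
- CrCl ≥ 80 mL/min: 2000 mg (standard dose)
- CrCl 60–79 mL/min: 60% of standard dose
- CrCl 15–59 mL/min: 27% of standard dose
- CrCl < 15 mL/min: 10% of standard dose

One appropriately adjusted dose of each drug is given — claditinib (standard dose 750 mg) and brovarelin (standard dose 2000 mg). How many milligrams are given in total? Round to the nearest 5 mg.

CrCl = (140 − 65) × 75.3 / (72 × 2.7) × 0.85 = 5647.5 / 194.40 × 0.85 ≈ 24.7 mL/min
CrCl ≈ 25 mL/min.
claditinib: 10–64 mL/min → 42% of 750 mg = 315 mg.
brovarelin: 15–59 mL/min → 27% of 2000 mg = 540 mg.
Total = 315 + 540 = 855 mg.

855 mg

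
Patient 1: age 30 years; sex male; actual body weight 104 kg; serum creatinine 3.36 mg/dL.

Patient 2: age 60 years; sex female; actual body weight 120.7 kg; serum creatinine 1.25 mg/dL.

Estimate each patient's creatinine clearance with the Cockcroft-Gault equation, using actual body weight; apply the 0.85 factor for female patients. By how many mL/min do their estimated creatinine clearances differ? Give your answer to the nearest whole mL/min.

Patient 1: CrCl = (140 − 30) × 104 / (72 × 3.36) = 11440.0 / 241.92 ≈ 47.3 mL/min
Patient 2: CrCl = (140 − 60) × 120.7 / (72 × 1.25) × 0.85 = 9656.0 / 90.00 × 0.85 ≈ 91.2 mL/min
|47.3 − 91.2| = 43.9 mL/min

44 mL/min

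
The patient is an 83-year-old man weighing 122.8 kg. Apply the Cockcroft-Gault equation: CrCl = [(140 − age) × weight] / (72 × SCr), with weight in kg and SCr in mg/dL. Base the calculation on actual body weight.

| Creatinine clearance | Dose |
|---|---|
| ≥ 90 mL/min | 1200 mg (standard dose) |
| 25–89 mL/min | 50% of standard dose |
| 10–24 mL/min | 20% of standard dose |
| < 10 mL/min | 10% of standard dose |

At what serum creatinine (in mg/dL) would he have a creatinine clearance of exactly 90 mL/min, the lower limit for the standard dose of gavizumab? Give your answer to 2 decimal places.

Standard dose requires CrCl ≥ 90 mL/min.
Set (140 − 83) × 122.8 / (72 × SCr) = 90
SCr = (140 − 83) × 122.8 / (72 × 90) = 1.080 mg/dL

1.08 mg/dL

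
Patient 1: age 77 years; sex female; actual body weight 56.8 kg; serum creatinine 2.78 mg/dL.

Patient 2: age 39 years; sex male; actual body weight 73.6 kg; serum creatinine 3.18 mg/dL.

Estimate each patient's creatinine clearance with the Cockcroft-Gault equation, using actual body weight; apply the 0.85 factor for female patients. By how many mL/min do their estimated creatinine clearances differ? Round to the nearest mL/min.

17 mL/min

Patient 1: CrCl = (140 − 77) × 56.8 / (72 × 2.78) × 0.85 = 3578.4 / 200.16 × 0.85 ≈ 15.2 mL/min
Patient 2: CrCl = (140 − 39) × 73.6 / (72 × 3.18) = 7433.6 / 228.96 ≈ 32.5 mL/min
|15.2 − 32.5| = 17.3 mL/min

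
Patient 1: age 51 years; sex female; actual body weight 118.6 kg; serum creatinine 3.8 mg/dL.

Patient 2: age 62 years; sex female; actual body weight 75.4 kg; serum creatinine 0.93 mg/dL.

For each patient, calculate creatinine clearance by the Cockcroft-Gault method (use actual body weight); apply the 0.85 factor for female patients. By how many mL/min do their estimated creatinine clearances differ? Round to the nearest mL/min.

Patient 1: CrCl = (140 − 51) × 118.6 / (72 × 3.8) × 0.85 = 10555.4 / 273.60 × 0.85 ≈ 32.8 mL/min
Patient 2: CrCl = (140 − 62) × 75.4 / (72 × 0.93) × 0.85 = 5881.2 / 66.96 × 0.85 ≈ 74.7 mL/min
|32.8 − 74.7| = 41.9 mL/min

42 mL/min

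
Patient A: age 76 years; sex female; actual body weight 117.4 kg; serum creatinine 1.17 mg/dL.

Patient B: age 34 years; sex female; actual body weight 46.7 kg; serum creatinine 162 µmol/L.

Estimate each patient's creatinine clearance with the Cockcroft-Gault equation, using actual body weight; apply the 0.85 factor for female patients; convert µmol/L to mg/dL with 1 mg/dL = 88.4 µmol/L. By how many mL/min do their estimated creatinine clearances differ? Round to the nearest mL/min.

44 mL/min

Patient A: CrCl = (140 − 76) × 117.4 / (72 × 1.17) × 0.85 = 7513.6 / 84.24 × 0.85 ≈ 75.8 mL/min
Patient B: SCr = 162 / 88.4 = 1.833 mg/dL
Patient B: CrCl = (140 − 34) × 46.7 / (72 × 1.833) × 0.85 = 4950.2 / 131.98 × 0.85 ≈ 31.9 mL/min
|75.8 − 31.9| = 43.9 mL/min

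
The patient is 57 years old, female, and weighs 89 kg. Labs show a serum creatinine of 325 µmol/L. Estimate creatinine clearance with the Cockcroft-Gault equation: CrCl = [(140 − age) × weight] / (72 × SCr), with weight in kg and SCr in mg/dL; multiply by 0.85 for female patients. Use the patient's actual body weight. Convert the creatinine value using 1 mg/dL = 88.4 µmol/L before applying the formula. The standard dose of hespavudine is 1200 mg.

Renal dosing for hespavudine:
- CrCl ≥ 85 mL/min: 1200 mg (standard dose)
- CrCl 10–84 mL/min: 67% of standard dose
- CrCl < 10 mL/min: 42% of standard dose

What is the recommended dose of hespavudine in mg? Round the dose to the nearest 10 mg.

800 mg

SCr = 325 / 88.4 = 3.676 mg/dL
CrCl = (140 − 57) × 89 / (72 × 3.676) × 0.85 = 7387.0 / 264.67 × 0.85 ≈ 23.7 mL/min
CrCl ≈ 24 mL/min → bracket 10–84 mL/min.
67% of 1200 mg = 804 mg → 800 mg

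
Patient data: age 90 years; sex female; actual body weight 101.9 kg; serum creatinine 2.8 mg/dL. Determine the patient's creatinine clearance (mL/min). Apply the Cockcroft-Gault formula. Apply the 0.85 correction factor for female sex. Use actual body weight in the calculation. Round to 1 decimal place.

21.5 mL/min

CrCl = (140 − 90) × 101.9 / (72 × 2.8) × 0.85 = 5095.0 / 201.60 × 0.85 ≈ 21.5 mL/min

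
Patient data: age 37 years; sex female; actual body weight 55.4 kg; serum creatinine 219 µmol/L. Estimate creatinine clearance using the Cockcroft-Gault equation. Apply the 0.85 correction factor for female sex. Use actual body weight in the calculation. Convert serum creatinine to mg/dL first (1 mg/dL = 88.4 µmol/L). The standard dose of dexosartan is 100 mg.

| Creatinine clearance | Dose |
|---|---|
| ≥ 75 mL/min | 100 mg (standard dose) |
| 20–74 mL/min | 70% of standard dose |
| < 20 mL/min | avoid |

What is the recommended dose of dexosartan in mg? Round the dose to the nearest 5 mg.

SCr = 219 / 88.4 = 2.477 mg/dL
CrCl = (140 − 37) × 55.4 / (72 × 2.477) × 0.85 = 5706.2 / 178.34 × 0.85 ≈ 27.2 mL/min
CrCl ≈ 27 mL/min → bracket 20–74 mL/min.
70% of 100 mg = 70 mg

70 mg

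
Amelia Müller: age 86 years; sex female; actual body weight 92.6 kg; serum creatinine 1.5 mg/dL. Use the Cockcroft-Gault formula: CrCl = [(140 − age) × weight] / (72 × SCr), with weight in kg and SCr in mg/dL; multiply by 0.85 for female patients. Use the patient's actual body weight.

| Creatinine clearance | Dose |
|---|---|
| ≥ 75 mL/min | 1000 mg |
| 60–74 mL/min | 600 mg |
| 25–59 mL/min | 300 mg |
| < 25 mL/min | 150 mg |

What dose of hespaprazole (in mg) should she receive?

CrCl = (140 − 86) × 92.6 / (72 × 1.5) × 0.85 = 5000.4 / 108.00 × 0.85 ≈ 39.4 mL/min
CrCl ≈ 39 mL/min → bracket 25–59 mL/min.
Dose for this bracket: 300 mg.

300 mg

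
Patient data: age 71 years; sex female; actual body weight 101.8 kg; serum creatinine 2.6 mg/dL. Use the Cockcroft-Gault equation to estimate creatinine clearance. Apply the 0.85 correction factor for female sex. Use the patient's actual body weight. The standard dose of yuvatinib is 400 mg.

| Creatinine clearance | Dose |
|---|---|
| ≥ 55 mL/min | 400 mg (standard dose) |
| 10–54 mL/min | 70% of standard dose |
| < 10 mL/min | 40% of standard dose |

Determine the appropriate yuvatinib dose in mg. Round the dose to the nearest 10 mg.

CrCl = (140 − 71) × 101.8 / (72 × 2.6) × 0.85 = 7024.2 / 187.20 × 0.85 ≈ 31.9 mL/min
CrCl ≈ 32 mL/min → bracket 10–54 mL/min.
70% of 400 mg = 280 mg

280 mg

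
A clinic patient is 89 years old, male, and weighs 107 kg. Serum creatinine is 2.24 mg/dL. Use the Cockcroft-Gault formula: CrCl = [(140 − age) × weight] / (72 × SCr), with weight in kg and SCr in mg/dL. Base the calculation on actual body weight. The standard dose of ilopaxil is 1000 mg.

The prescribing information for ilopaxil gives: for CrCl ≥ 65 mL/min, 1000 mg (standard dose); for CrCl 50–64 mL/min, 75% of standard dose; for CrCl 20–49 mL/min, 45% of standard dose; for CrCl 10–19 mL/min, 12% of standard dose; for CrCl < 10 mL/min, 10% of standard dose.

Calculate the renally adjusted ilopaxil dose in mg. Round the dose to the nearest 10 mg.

CrCl = (140 − 89) × 107 / (72 × 2.24) = 5457.0 / 161.28 ≈ 33.8 mL/min
CrCl ≈ 34 mL/min → bracket 20–49 mL/min.
45% of 1000 mg = 450 mg

450 mg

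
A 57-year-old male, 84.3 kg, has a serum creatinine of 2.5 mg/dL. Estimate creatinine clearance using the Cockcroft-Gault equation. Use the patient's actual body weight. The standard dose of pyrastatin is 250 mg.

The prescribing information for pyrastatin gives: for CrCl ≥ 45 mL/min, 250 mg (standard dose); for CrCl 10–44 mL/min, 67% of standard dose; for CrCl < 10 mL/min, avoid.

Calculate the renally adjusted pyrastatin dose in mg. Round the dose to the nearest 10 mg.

170 mg

CrCl = (140 − 57) × 84.3 / (72 × 2.5) = 6996.9 / 180.00 ≈ 38.9 mL/min
CrCl ≈ 39 mL/min → bracket 10–44 mL/min.
67% of 250 mg = 167.5 mg → 170 mg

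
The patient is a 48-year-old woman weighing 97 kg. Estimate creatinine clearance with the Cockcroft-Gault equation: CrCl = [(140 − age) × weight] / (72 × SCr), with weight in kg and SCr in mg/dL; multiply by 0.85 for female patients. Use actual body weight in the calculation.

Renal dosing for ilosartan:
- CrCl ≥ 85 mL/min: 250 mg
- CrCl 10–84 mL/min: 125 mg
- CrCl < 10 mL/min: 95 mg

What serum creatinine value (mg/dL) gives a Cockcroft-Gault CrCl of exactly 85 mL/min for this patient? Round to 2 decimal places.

Standard dose requires CrCl ≥ 85 mL/min.
Set (140 − 48) × 97 × 0.85 / (72 × SCr) = 85
SCr = (140 − 48) × 97 × 0.85 / (72 × 85) = 1.239 mg/dL

1.24 mg/dL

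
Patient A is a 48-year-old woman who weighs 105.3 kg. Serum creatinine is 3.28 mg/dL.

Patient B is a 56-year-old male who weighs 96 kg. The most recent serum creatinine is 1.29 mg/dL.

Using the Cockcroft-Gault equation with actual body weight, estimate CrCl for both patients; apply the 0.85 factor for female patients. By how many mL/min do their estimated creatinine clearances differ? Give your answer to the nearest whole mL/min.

52 mL/min

Patient A: CrCl = (140 − 48) × 105.3 / (72 × 3.28) × 0.85 = 9687.6 / 236.16 × 0.85 ≈ 34.9 mL/min
Patient B: CrCl = (140 − 56) × 96 / (72 × 1.29) = 8064.0 / 92.88 ≈ 86.8 mL/min
|34.9 − 86.8| = 51.9 mL/min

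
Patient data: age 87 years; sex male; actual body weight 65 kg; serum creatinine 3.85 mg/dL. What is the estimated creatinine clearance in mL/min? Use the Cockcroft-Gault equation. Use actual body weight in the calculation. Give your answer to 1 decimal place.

CrCl = (140 − 87) × 65 / (72 × 3.85) = 3445.0 / 277.20 ≈ 12.4 mL/min

12.4 mL/min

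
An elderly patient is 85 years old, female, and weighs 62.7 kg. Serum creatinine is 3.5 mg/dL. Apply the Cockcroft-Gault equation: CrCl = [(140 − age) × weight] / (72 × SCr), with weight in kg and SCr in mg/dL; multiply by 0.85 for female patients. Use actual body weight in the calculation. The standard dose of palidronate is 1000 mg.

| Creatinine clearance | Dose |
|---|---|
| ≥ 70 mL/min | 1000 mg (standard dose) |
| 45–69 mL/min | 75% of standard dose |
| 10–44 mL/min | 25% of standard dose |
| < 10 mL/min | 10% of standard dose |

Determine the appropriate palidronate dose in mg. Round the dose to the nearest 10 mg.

CrCl = (140 − 85) × 62.7 / (72 × 3.5) × 0.85 = 3448.5 / 252.00 × 0.85 ≈ 11.6 mL/min
CrCl ≈ 12 mL/min → bracket 10–44 mL/min.
25% of 1000 mg = 250 mg

250 mg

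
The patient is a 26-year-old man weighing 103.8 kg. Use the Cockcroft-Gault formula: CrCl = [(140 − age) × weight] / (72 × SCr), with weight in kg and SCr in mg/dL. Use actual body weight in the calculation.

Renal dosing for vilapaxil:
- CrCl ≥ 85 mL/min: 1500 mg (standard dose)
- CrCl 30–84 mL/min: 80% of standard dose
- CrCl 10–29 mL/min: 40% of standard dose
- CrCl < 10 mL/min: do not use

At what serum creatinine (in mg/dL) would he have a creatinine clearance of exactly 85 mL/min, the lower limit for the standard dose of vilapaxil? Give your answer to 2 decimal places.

Standard dose requires CrCl ≥ 85 mL/min.
Set (140 − 26) × 103.8 / (72 × SCr) = 85
SCr = (140 − 26) × 103.8 / (72 × 85) = 1.934 mg/dL

1.93 mg/dL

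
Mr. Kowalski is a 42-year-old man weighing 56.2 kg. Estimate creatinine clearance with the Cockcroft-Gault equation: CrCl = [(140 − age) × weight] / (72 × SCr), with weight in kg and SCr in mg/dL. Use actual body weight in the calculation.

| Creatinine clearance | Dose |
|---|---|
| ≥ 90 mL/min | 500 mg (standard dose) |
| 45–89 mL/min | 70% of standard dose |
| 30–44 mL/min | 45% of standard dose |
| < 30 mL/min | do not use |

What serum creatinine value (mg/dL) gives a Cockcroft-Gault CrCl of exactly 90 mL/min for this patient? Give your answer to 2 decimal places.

0.85 mg/dL

Standard dose requires CrCl ≥ 90 mL/min.
Set (140 − 42) × 56.2 / (72 × SCr) = 90
SCr = (140 − 42) × 56.2 / (72 × 90) = 0.850 mg/dL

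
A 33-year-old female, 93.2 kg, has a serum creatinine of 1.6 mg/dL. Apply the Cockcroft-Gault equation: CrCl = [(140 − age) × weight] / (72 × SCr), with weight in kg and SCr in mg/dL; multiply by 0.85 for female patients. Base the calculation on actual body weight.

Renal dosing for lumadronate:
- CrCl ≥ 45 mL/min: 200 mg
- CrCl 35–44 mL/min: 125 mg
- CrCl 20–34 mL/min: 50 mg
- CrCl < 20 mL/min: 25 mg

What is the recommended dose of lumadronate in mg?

CrCl = (140 − 33) × 93.2 / (72 × 1.6) × 0.85 = 9972.4 / 115.20 × 0.85 ≈ 73.6 mL/min
CrCl ≈ 74 mL/min → bracket ≥ 45 mL/min.
Dose for this bracket: 200 mg.

200 mg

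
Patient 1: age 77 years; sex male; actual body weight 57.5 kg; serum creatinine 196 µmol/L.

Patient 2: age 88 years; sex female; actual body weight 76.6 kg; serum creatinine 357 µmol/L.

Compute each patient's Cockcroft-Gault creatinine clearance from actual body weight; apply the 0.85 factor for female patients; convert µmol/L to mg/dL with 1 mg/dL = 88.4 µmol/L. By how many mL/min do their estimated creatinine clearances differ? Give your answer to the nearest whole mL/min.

Patient 1: SCr = 196 / 88.4 = 2.217 mg/dL
Patient 1: CrCl = (140 − 77) × 57.5 / (72 × 2.217) = 3622.5 / 159.62 ≈ 22.7 mL/min
Patient 2: SCr = 357 / 88.4 = 4.038 mg/dL
Patient 2: CrCl = (140 − 88) × 76.6 / (72 × 4.038) × 0.85 = 3983.2 / 290.74 × 0.85 ≈ 11.6 mL/min
|22.7 − 11.6| = 11.1 mL/min

11 mL/min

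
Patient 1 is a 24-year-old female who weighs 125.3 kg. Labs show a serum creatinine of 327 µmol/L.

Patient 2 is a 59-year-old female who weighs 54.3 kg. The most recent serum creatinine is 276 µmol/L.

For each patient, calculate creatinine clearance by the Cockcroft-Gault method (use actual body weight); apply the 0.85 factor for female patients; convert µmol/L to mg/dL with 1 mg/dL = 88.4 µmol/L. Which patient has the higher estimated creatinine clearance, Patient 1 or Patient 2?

Patient 1

Patient 1: SCr = 327 / 88.4 = 3.699 mg/dL
Patient 1: CrCl = (140 − 24) × 125.3 / (72 × 3.699) × 0.85 = 14534.8 / 266.33 × 0.85 ≈ 46.4 mL/min
Patient 2: SCr = 276 / 88.4 = 3.122 mg/dL
Patient 2: CrCl = (140 − 59) × 54.3 / (72 × 3.122) × 0.85 = 4398.3 / 224.78 × 0.85 ≈ 16.6 mL/min
46.4 vs 16.6 mL/min → Patient 1 is higher.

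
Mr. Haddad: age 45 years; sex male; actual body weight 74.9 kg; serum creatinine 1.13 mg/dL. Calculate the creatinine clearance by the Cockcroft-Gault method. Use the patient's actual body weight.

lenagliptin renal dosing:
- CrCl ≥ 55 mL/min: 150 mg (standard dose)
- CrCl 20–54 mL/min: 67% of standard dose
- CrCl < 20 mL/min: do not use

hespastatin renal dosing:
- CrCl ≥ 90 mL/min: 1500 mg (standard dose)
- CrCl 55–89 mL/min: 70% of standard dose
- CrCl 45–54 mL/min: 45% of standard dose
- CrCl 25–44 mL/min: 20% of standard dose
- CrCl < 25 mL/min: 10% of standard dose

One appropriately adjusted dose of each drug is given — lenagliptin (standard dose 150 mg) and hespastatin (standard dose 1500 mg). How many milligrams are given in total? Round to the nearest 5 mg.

CrCl = (140 − 45) × 74.9 / (72 × 1.13) = 7115.5 / 81.36 ≈ 87.5 mL/min
CrCl ≈ 87 mL/min.
lenagliptin: ≥ 55 mL/min → 100% of 150 mg = 150 mg.
hespastatin: 55–89 mL/min → 70% of 1500 mg = 1050 mg.
Total = 150 + 1050 = 1200 mg.

1200 mg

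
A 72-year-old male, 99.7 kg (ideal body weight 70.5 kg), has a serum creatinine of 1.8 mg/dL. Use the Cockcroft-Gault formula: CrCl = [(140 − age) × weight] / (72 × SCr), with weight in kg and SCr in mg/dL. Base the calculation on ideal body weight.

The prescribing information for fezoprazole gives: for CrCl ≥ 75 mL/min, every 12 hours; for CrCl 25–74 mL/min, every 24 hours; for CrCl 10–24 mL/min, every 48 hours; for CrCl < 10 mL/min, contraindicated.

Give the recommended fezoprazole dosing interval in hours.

every 24 hours

CrCl = (140 − 72) × 70.5 / (72 × 1.8) = 4794.0 / 129.60 ≈ 37.0 mL/min
CrCl ≈ 37 mL/min → bracket 25–74 mL/min → every 24 hours.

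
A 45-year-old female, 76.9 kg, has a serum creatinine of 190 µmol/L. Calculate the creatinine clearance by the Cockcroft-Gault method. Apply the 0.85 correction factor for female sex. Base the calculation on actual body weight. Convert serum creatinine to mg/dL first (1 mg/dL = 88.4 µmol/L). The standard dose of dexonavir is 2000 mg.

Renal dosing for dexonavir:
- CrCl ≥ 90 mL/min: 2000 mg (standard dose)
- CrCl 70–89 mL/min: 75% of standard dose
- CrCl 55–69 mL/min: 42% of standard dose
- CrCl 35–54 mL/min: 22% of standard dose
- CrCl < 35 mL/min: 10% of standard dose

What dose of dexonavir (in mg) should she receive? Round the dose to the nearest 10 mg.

SCr = 190 / 88.4 = 2.149 mg/dL
CrCl = (140 − 45) × 76.9 / (72 × 2.149) × 0.85 = 7305.5 / 154.73 × 0.85 ≈ 40.1 mL/min
CrCl ≈ 40 mL/min → bracket 35–54 mL/min.
22% of 2000 mg = 440 mg

440 mg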